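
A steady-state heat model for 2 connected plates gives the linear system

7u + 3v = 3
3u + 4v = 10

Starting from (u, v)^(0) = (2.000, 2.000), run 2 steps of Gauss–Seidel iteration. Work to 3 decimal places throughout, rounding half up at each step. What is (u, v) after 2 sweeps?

(-0.781, 3.086)

Iteration 1:
  u = (3 - (3)·2.000) / (7) = -0.429
  v = (10 - (3)·-0.429) / (4) = 2.822
Iteration 2:
  u = (3 - (3)·2.822) / (7) = -0.781
  v = (10 - (3)·-0.781) / (4) = 3.086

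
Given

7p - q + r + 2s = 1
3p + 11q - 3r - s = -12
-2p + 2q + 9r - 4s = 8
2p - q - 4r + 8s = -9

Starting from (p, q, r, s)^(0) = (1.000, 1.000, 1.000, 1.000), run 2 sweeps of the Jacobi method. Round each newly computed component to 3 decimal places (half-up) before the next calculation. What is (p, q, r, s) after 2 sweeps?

(0.024, -0.757, 0.746, -0.548)

Iteration 1:
  p = (1 - (-1)·1.000 - (1)·1.000 - (2)·1.000) / (7) = -0.143
  q = (-12 - (3)·1.000 - (-3)·1.000 - (-1)·1.000) / (11) = -1.000
  r = (8 - (-2)·1.000 - (2)·1.000 - (-4)·1.000) / (9) = 1.333
  s = (-9 - (2)·1.000 - (-1)·1.000 - (-4)·1.000) / (8) = -0.750
Iteration 2:
  p = (1 - (-1)·-1.000 - (1)·1.333 - (2)·-0.750) / (7) = 0.024
  q = (-12 - (3)·-0.143 - (-3)·1.333 - (-1)·-0.750) / (11) = -0.757
  r = (8 - (-2)·-0.143 - (2)·-1.000 - (-4)·-0.750) / (9) = 0.746
  s = (-9 - (2)·-0.143 - (-1)·-1.000 - (-4)·1.333) / (8) = -0.548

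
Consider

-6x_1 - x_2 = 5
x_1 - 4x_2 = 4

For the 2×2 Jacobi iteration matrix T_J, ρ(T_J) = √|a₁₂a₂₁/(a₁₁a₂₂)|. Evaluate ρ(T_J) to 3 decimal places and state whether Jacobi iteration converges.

0.204

a₁₂a₂₁/(a₁₁a₂₂) = (-1)·(1) / ((-6)·(-4)) = -0.041667
ρ = √|-0.041667| = √0.041667 = 0.204
ρ < 1, so Jacobi converges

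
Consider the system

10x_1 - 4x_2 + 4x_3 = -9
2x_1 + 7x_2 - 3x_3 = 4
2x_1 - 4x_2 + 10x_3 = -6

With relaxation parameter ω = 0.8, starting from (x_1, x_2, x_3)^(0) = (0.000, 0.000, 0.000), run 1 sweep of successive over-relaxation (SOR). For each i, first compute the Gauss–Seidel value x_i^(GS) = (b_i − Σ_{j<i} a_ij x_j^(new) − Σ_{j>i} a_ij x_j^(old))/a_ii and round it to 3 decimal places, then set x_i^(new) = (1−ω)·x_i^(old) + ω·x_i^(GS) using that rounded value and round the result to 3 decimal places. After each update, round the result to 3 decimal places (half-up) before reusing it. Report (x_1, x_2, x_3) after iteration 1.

Iteration 1:
  x_1: GS value = (-9 - (-4)·0.000 - (4)·0.000) / (10) = -0.900;  x_1 ← (1−ω)·0.000 + ω·-0.900 = -0.720
  x_2: GS value = (4 - (2)·-0.720 - (-3)·0.000) / (7) = 0.777;  x_2 ← (1−ω)·0.000 + ω·0.777 = 0.622
  x_3: GS value = (-6 - (2)·-0.720 - (-4)·0.622) / (10) = -0.207;  x_3 ← (1−ω)·0.000 + ω·-0.207 = -0.166

(-0.720, 0.622, -0.166)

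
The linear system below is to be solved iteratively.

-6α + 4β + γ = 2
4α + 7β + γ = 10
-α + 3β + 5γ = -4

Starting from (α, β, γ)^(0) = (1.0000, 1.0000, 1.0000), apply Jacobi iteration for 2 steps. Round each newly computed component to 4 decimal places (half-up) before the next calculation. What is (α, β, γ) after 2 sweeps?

(-0.0571, 1.3143, -1.1286)

Iteration 1:
  α = (2 - (4)·1.0000 - (1)·1.0000) / (-6) = 0.5000
  β = (10 - (4)·1.0000 - (1)·1.0000) / (7) = 0.7143
  γ = (-4 - (-1)·1.0000 - (3)·1.0000) / (5) = -1.2000
Iteration 2:
  α = (2 - (4)·0.7143 - (1)·-1.2000) / (-6) = -0.0571
  β = (10 - (4)·0.5000 - (1)·-1.2000) / (7) = 1.3143
  γ = (-4 - (-1)·0.5000 - (3)·0.7143) / (5) = -1.1286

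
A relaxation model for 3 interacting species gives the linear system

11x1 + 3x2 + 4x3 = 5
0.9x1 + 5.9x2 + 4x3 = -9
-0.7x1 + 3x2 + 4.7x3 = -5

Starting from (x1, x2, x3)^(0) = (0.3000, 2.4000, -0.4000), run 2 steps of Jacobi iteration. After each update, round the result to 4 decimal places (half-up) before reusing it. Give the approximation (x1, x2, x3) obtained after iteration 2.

Iteration 1:
  x1 = (5 - (3)·2.4000 - (4)·-0.4000) / (11) = -0.0545
  x2 = (-9 - (0.9)·0.3000 - (4)·-0.4000) / (5.9) = -1.3000
  x3 = (-5 - (-0.7)·0.3000 - (3)·2.4000) / (4.7) = -2.5511
Iteration 2:
  x1 = (5 - (3)·-1.3000 - (4)·-2.5511) / (11) = 1.7368
  x2 = (-9 - (0.9)·-0.0545 - (4)·-2.5511) / (5.9) = 0.2124
  x3 = (-5 - (-0.7)·-0.0545 - (3)·-1.3000) / (4.7) = -0.2422

(1.7368, 0.2124, -0.2422)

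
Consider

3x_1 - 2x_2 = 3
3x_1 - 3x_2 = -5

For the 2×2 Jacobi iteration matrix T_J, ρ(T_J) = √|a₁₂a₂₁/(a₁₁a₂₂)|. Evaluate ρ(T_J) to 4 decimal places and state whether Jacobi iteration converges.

0.8165

a₁₂a₂₁/(a₁₁a₂₂) = (-2)·(3) / ((3)·(-3)) = 0.666667
ρ = √|0.666667| = √0.666667 = 0.8165
ρ < 1, so Jacobi converges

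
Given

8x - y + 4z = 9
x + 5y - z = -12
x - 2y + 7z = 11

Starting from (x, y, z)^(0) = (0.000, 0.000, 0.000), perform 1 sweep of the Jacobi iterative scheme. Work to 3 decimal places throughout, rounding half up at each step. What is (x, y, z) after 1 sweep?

(1.125, -2.400, 1.571)

Iteration 1:
  x = (9 - (-1)·0.000 - (4)·0.000) / (8) = 1.125
  y = (-12 - (1)·0.000 - (-1)·0.000) / (5) = -2.400
  z = (11 - (1)·0.000 - (-2)·0.000) / (7) = 1.571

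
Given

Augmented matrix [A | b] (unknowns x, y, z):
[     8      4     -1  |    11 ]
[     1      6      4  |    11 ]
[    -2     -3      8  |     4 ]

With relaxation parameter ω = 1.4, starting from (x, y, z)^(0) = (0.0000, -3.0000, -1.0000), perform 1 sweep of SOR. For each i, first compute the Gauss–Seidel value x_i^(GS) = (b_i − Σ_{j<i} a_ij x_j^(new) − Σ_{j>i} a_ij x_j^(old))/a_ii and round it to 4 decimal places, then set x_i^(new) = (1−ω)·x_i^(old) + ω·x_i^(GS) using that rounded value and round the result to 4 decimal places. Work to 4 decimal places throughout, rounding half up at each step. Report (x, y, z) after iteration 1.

Iteration 1:
  x: GS value = (11 - (4)·-3.0000 - (-1)·-1.0000) / (8) = 2.7500;  x ← (1−ω)·0.0000 + ω·2.7500 = 3.8500
  y: GS value = (11 - (1)·3.8500 - (4)·-1.0000) / (6) = 1.8583;  y ← (1−ω)·-3.0000 + ω·1.8583 = 3.8016
  z: GS value = (4 - (-2)·3.8500 - (-3)·3.8016) / (8) = 2.8881;  z ← (1−ω)·-1.0000 + ω·2.8881 = 4.4433

(3.8500, 3.8016, 4.4433)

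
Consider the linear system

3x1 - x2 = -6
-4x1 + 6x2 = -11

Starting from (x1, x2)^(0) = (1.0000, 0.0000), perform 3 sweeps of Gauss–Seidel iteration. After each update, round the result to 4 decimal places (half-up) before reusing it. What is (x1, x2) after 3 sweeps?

(-3.2901, -4.0267)

Iteration 1:
  x1 = (-6 - (-1)·0.0000) / (3) = -2.0000
  x2 = (-11 - (-4)·-2.0000) / (6) = -3.1667
Iteration 2:
  x1 = (-6 - (-1)·-3.1667) / (3) = -3.0556
  x2 = (-11 - (-4)·-3.0556) / (6) = -3.8704
Iteration 3:
  x1 = (-6 - (-1)·-3.8704) / (3) = -3.2901
  x2 = (-11 - (-4)·-3.2901) / (6) = -4.0267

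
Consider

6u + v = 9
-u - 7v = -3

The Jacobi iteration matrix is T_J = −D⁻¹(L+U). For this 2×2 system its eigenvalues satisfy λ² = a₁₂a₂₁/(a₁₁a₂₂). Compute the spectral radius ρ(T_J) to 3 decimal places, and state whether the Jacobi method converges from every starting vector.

a₁₂a₂₁/(a₁₁a₂₂) = (1)·(-1) / ((6)·(-7)) = 0.023810
ρ = √|0.023810| = √0.023810 = 0.154
ρ < 1, so Jacobi converges

0.154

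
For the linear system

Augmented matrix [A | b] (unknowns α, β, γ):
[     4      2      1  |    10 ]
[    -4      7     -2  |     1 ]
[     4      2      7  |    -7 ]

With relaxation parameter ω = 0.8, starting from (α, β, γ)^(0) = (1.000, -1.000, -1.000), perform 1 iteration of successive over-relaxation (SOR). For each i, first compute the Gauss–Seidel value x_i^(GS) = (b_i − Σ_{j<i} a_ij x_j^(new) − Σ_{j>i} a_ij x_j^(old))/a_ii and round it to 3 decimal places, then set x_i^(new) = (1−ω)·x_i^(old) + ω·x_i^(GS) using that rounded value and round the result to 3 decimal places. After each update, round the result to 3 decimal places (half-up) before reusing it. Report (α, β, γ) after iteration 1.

Iteration 1:
  α: GS value = (10 - (2)·-1.000 - (1)·-1.000) / (4) = 3.250;  α ← (1−ω)·1.000 + ω·3.250 = 2.800
  β: GS value = (1 - (-4)·2.800 - (-2)·-1.000) / (7) = 1.457;  β ← (1−ω)·-1.000 + ω·1.457 = 0.966
  γ: GS value = (-7 - (4)·2.800 - (2)·0.966) / (7) = -2.876;  γ ← (1−ω)·-1.000 + ω·-2.876 = -2.501

(2.800, 0.966, -2.501)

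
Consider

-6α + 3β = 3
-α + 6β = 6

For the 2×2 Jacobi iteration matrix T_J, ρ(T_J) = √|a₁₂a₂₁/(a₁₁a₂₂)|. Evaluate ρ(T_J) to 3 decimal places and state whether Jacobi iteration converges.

a₁₂a₂₁/(a₁₁a₂₂) = (3)·(-1) / ((-6)·(6)) = 0.083333
ρ = √|0.083333| = √0.083333 = 0.289
ρ < 1, so Jacobi converges

0.289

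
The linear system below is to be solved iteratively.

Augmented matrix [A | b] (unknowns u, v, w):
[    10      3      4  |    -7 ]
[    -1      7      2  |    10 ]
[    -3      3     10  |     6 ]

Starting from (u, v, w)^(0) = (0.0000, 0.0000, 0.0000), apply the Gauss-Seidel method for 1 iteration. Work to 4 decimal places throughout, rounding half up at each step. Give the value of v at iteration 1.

1.3286

Iteration 1:
  u = (-7 - (3)·0.0000 - (4)·0.0000) / (10) = -0.7000
  v = (10 - (-1)·-0.7000 - (2)·0.0000) / (7) = 1.3286
  w = (6 - (-3)·-0.7000 - (3)·1.3286) / (10) = -0.0086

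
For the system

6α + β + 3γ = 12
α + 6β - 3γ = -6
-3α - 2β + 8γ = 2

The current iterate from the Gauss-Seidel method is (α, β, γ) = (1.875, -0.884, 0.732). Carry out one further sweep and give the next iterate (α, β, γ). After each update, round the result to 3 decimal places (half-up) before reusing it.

One sweep:
  α = (12 - (1)·-0.884 - (3)·0.732) / (6) = 1.781
  β = (-6 - (1)·1.781 - (-3)·0.732) / (6) = -0.931
  γ = (2 - (-3)·1.781 - (-2)·-0.931) / (8) = 0.685

(1.781, -0.931, 0.685)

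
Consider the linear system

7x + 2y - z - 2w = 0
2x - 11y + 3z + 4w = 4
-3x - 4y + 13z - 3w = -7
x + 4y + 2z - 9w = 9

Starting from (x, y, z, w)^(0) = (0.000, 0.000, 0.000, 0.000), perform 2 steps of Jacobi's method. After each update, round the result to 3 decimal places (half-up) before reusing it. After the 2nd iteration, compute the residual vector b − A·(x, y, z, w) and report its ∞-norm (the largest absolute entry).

Iteration 1:
  x = (0 - (2)·0.000 - (-1)·0.000 - (-2)·0.000) / (7) = 0.000
  y = (4 - (2)·0.000 - (3)·0.000 - (4)·0.000) / (-11) = -0.364
  z = (-7 - (-3)·0.000 - (-4)·0.000 - (-3)·0.000) / (13) = -0.538
  w = (9 - (1)·0.000 - (4)·0.000 - (2)·0.000) / (-9) = -1.000
Iteration 2:
  x = (0 - (2)·-0.364 - (-1)·-0.538 - (-2)·-1.000) / (7) = -0.259
  y = (4 - (2)·0.000 - (3)·-0.538 - (4)·-1.000) / (-11) = -0.874
  z = (-7 - (-3)·0.000 - (-4)·-0.364 - (-3)·-1.000) / (13) = -0.881
  w = (9 - (1)·0.000 - (4)·-0.364 - (2)·-0.538) / (-9) = -1.281
Residual b − A·x = (0.118, 2.671, -3.663, 2.988); ∞-norm = 3.663

3.663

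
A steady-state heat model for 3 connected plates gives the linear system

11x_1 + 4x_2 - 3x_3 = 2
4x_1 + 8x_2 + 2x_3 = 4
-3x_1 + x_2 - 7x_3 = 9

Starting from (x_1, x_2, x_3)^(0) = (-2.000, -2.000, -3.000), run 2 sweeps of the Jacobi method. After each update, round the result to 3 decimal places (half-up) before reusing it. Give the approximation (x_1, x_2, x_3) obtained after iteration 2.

Iteration 1:
  x_1 = (2 - (4)·-2.000 - (-3)·-3.000) / (11) = 0.091
  x_2 = (4 - (4)·-2.000 - (2)·-3.000) / (8) = 2.250
  x_3 = (9 - (-3)·-2.000 - (1)·-2.000) / (-7) = -0.714
Iteration 2:
  x_1 = (2 - (4)·2.250 - (-3)·-0.714) / (11) = -0.831
  x_2 = (4 - (4)·0.091 - (2)·-0.714) / (8) = 0.633
  x_3 = (9 - (-3)·0.091 - (1)·2.250) / (-7) = -1.003

(-0.831, 0.633, -1.003)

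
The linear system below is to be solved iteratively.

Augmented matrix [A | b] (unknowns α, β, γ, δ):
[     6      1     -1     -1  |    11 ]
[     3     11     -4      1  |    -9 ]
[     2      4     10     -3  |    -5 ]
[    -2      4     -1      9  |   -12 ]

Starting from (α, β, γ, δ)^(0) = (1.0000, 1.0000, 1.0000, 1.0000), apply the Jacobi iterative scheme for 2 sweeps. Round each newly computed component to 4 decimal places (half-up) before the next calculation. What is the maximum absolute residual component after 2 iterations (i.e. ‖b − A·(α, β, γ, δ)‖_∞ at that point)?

Iteration 1:
  α = (11 - (1)·1.0000 - (-1)·1.0000 - (-1)·1.0000) / (6) = 2.0000
  β = (-9 - (3)·1.0000 - (-4)·1.0000 - (1)·1.0000) / (11) = -0.8182
  γ = (-5 - (2)·1.0000 - (4)·1.0000 - (-3)·1.0000) / (10) = -0.8000
  δ = (-12 - (-2)·1.0000 - (4)·1.0000 - (-1)·1.0000) / (9) = -1.4444
Iteration 2:
  α = (11 - (1)·-0.8182 - (-1)·-0.8000 - (-1)·-1.4444) / (6) = 1.5956
  β = (-9 - (3)·2.0000 - (-4)·-0.8000 - (1)·-1.4444) / (11) = -1.5232
  γ = (-5 - (2)·2.0000 - (4)·-0.8182 - (-3)·-1.4444) / (10) = -1.0060
  δ = (-12 - (-2)·2.0000 - (4)·-0.8182 - (-1)·-0.8000) / (9) = -0.6141
Residual b − A·x = (1.3295, -0.4415, 6.1193, 1.8049); ∞-norm = 6.1193

6.1193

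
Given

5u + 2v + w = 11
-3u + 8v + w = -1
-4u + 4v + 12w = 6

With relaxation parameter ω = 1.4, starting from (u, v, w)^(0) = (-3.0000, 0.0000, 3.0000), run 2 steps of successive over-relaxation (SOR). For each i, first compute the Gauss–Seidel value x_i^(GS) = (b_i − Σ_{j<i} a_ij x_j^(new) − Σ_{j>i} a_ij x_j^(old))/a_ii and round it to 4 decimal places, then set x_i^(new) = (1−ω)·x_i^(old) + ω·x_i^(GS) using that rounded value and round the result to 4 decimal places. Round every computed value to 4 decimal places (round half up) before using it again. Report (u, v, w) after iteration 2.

Iteration 1:
  u: GS value = (11 - (2)·0.0000 - (1)·3.0000) / (5) = 1.6000;  u ← (1−ω)·-3.0000 + ω·1.6000 = 3.4400
  v: GS value = (-1 - (-3)·3.4400 - (1)·3.0000) / (8) = 0.7900;  v ← (1−ω)·0.0000 + ω·0.7900 = 1.1060
  w: GS value = (6 - (-4)·3.4400 - (4)·1.1060) / (12) = 1.2780;  w ← (1−ω)·3.0000 + ω·1.2780 = 0.5892
Iteration 2:
  u: GS value = (11 - (2)·1.1060 - (1)·0.5892) / (5) = 1.6398;  u ← (1−ω)·3.4400 + ω·1.6398 = 0.9197
  v: GS value = (-1 - (-3)·0.9197 - (1)·0.5892) / (8) = 0.1462;  v ← (1−ω)·1.1060 + ω·0.1462 = -0.2377
  w: GS value = (6 - (-4)·0.9197 - (4)·-0.2377) / (12) = 0.8858;  w ← (1−ω)·0.5892 + ω·0.8858 = 1.0044

(0.9197, -0.2377, 1.0044)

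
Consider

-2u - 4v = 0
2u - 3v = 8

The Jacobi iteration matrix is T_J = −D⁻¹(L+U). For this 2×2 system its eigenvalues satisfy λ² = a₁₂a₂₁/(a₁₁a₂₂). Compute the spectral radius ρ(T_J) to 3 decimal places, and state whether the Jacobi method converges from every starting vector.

1.155

a₁₂a₂₁/(a₁₁a₂₂) = (-4)·(2) / ((-2)·(-3)) = -1.333333
ρ = √|-1.333333| = √1.333333 = 1.155
ρ > 1, so Jacobi diverges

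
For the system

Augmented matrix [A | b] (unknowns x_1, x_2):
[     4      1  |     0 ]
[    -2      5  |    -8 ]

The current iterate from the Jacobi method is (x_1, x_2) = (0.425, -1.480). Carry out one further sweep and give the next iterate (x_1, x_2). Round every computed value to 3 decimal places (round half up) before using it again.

One sweep:
  x_1 = (0 - (1)·-1.480) / (4) = 0.370
  x_2 = (-8 - (-2)·0.425) / (5) = -1.430

(0.370, -1.430)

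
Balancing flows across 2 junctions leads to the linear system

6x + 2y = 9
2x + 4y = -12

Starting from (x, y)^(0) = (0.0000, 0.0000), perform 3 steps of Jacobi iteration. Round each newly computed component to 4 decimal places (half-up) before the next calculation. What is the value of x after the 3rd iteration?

2.7500

Iteration 1:
  x = (9 - (2)·0.0000) / (6) = 1.5000
  y = (-12 - (2)·0.0000) / (4) = -3.0000
Iteration 2:
  x = (9 - (2)·-3.0000) / (6) = 2.5000
  y = (-12 - (2)·1.5000) / (4) = -3.7500
Iteration 3:
  x = (9 - (2)·-3.7500) / (6) = 2.7500
  y = (-12 - (2)·2.5000) / (4) = -4.2500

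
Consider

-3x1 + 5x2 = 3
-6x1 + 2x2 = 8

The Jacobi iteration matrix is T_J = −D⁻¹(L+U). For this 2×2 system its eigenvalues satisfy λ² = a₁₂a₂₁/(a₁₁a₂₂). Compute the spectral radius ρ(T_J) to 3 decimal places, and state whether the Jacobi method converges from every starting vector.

a₁₂a₂₁/(a₁₁a₂₂) = (5)·(-6) / ((-3)·(2)) = 5.000000
ρ = √|5.000000| = √5.000000 = 2.236
ρ > 1, so Jacobi diverges

2.236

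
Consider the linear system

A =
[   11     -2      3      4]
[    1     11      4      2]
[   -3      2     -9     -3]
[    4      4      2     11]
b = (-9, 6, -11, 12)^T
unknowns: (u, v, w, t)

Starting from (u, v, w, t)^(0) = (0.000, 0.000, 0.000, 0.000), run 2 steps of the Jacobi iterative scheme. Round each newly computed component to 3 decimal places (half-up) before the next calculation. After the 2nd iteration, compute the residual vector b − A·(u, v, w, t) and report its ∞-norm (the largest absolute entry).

4.736

Iteration 1:
  u = (-9 - (-2)·0.000 - (3)·0.000 - (4)·0.000) / (11) = -0.818
  v = (6 - (1)·0.000 - (4)·0.000 - (2)·0.000) / (11) = 0.545
  w = (-11 - (-3)·0.000 - (2)·0.000 - (-3)·0.000) / (-9) = 1.222
  t = (12 - (4)·0.000 - (4)·0.000 - (2)·0.000) / (11) = 1.091
Iteration 2:
  u = (-9 - (-2)·0.545 - (3)·1.222 - (4)·1.091) / (11) = -1.449
  v = (6 - (1)·-0.818 - (4)·1.222 - (2)·1.091) / (11) = -0.023
  w = (-11 - (-3)·-0.818 - (2)·0.545 - (-3)·1.091) / (-9) = 1.252
  t = (12 - (4)·-0.818 - (4)·0.545 - (2)·1.222) / (11) = 0.968
Residual b − A·x = (-0.735, 0.758, -1.129, 4.736); ∞-norm = 4.736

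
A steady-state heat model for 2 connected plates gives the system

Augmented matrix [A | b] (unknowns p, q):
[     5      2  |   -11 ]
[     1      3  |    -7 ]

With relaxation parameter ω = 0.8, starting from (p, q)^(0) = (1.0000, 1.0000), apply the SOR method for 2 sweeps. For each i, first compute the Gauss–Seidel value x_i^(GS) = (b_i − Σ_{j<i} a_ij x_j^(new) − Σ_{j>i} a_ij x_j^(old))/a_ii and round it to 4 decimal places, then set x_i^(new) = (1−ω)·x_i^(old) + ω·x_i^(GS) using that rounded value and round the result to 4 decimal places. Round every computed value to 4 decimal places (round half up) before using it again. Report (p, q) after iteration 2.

(-1.7630, -1.6296)

Iteration 1:
  p: GS value = (-11 - (2)·1.0000) / (5) = -2.6000;  p ← (1−ω)·1.0000 + ω·-2.6000 = -1.8800
  q: GS value = (-7 - (1)·-1.8800) / (3) = -1.7067;  q ← (1−ω)·1.0000 + ω·-1.7067 = -1.1654
Iteration 2:
  p: GS value = (-11 - (2)·-1.1654) / (5) = -1.7338;  p ← (1−ω)·-1.8800 + ω·-1.7338 = -1.7630
  q: GS value = (-7 - (1)·-1.7630) / (3) = -1.7457;  q ← (1−ω)·-1.1654 + ω·-1.7457 = -1.6296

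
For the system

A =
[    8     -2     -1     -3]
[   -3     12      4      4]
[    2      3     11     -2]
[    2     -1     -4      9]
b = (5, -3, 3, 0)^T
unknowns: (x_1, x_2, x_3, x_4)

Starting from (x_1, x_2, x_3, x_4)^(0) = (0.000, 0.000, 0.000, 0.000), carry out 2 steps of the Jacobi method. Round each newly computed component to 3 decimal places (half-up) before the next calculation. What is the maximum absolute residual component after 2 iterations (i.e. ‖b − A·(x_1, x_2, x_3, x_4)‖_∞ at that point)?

Iteration 1:
  x_1 = (5 - (-2)·0.000 - (-1)·0.000 - (-3)·0.000) / (8) = 0.625
  x_2 = (-3 - (-3)·0.000 - (4)·0.000 - (4)·0.000) / (12) = -0.250
  x_3 = (3 - (2)·0.000 - (3)·0.000 - (-2)·0.000) / (11) = 0.273
  x_4 = (0 - (2)·0.000 - (-1)·0.000 - (-4)·0.000) / (9) = 0.000
Iteration 2:
  x_1 = (5 - (-2)·-0.250 - (-1)·0.273 - (-3)·0.000) / (8) = 0.597
  x_2 = (-3 - (-3)·0.625 - (4)·0.273 - (4)·0.000) / (12) = -0.185
  x_3 = (3 - (2)·0.625 - (3)·-0.250 - (-2)·0.000) / (11) = 0.227
  x_4 = (0 - (2)·0.625 - (-1)·-0.250 - (-4)·0.273) / (9) = -0.045
Residual b − A·x = (-0.054, 0.283, -0.226, -0.066); ∞-norm = 0.283

0.283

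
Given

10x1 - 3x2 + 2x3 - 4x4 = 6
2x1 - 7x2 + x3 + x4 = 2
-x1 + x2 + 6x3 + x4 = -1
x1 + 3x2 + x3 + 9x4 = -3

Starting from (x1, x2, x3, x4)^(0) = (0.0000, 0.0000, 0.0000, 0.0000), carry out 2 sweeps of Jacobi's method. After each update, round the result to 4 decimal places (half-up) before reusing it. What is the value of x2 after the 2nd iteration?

-0.1857

Iteration 1:
  x1 = (6 - (-3)·0.0000 - (2)·0.0000 - (-4)·0.0000) / (10) = 0.6000
  x2 = (2 - (2)·0.0000 - (1)·0.0000 - (1)·0.0000) / (-7) = -0.2857
  x3 = (-1 - (-1)·0.0000 - (1)·0.0000 - (1)·0.0000) / (6) = -0.1667
  x4 = (-3 - (1)·0.0000 - (3)·0.0000 - (1)·0.0000) / (9) = -0.3333
Iteration 2:
  x1 = (6 - (-3)·-0.2857 - (2)·-0.1667 - (-4)·-0.3333) / (10) = 0.4143
  x2 = (2 - (2)·0.6000 - (1)·-0.1667 - (1)·-0.3333) / (-7) = -0.1857
  x3 = (-1 - (-1)·0.6000 - (1)·-0.2857 - (1)·-0.3333) / (6) = 0.0365
  x4 = (-3 - (1)·0.6000 - (3)·-0.2857 - (1)·-0.1667) / (9) = -0.2862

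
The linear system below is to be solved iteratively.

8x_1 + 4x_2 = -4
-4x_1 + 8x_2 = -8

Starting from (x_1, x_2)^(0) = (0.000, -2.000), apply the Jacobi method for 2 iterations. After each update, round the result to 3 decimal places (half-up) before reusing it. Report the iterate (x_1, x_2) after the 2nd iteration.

Iteration 1:
  x_1 = (-4 - (4)·-2.000) / (8) = 0.500
  x_2 = (-8 - (-4)·0.000) / (8) = -1.000
Iteration 2:
  x_1 = (-4 - (4)·-1.000) / (8) = 0.000
  x_2 = (-8 - (-4)·0.500) / (8) = -0.750

(0.000, -0.750)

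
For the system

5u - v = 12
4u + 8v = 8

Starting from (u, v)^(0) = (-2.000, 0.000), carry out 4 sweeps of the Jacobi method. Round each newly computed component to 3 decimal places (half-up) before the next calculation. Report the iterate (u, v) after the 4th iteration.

(2.320, -0.180)

Iteration 1:
  u = (12 - (-1)·0.000) / (5) = 2.400
  v = (8 - (4)·-2.000) / (8) = 2.000
Iteration 2:
  u = (12 - (-1)·2.000) / (5) = 2.800
  v = (8 - (4)·2.400) / (8) = -0.200
Iteration 3:
  u = (12 - (-1)·-0.200) / (5) = 2.360
  v = (8 - (4)·2.800) / (8) = -0.400
Iteration 4:
  u = (12 - (-1)·-0.400) / (5) = 2.320
  v = (8 - (4)·2.360) / (8) = -0.180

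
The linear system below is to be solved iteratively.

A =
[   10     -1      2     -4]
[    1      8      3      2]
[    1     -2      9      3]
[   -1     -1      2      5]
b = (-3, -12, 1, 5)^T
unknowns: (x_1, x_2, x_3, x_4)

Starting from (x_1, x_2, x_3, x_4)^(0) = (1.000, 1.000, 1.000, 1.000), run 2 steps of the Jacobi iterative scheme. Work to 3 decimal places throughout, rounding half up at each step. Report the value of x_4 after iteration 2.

0.594

Iteration 1:
  x_1 = (-3 - (-1)·1.000 - (2)·1.000 - (-4)·1.000) / (10) = 0.000
  x_2 = (-12 - (1)·1.000 - (3)·1.000 - (2)·1.000) / (8) = -2.250
  x_3 = (1 - (1)·1.000 - (-2)·1.000 - (3)·1.000) / (9) = -0.111
  x_4 = (5 - (-1)·1.000 - (-1)·1.000 - (2)·1.000) / (5) = 1.000
Iteration 2:
  x_1 = (-3 - (-1)·-2.250 - (2)·-0.111 - (-4)·1.000) / (10) = -0.103
  x_2 = (-12 - (1)·0.000 - (3)·-0.111 - (2)·1.000) / (8) = -1.708
  x_3 = (1 - (1)·0.000 - (-2)·-2.250 - (3)·1.000) / (9) = -0.722
  x_4 = (5 - (-1)·0.000 - (-1)·-2.250 - (2)·-0.111) / (5) = 0.594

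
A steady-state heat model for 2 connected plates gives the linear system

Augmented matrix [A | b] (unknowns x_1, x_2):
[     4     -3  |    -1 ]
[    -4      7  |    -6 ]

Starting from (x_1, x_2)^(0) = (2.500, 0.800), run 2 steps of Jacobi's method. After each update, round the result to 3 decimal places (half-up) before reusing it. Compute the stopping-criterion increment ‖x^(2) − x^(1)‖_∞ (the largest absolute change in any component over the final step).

1.228

Iteration 1:
  x_1 = (-1 - (-3)·0.800) / (4) = 0.350
  x_2 = (-6 - (-4)·2.500) / (7) = 0.571
Iteration 2:
  x_1 = (-1 - (-3)·0.571) / (4) = 0.178
  x_2 = (-6 - (-4)·0.350) / (7) = -0.657
Change: (-0.172, -1.228) → max |·| = 1.228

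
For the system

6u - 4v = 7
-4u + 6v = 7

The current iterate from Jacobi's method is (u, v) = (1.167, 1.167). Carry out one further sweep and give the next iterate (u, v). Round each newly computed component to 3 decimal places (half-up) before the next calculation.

(1.945, 1.945)

One sweep:
  u = (7 - (-4)·1.167) / (6) = 1.945
  v = (7 - (-4)·1.167) / (6) = 1.945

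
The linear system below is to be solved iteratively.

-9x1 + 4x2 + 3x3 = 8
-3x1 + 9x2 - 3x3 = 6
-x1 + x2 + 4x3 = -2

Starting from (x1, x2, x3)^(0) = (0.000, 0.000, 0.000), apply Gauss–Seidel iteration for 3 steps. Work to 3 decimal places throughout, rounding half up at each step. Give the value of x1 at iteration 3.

Iteration 1:
  x1 = (8 - (4)·0.000 - (3)·0.000) / (-9) = -0.889
  x2 = (6 - (-3)·-0.889 - (-3)·0.000) / (9) = 0.370
  x3 = (-2 - (-1)·-0.889 - (1)·0.370) / (4) = -0.815
Iteration 2:
  x1 = (8 - (4)·0.370 - (3)·-0.815) / (-9) = -0.996
  x2 = (6 - (-3)·-0.996 - (-3)·-0.815) / (9) = 0.063
  x3 = (-2 - (-1)·-0.996 - (1)·0.063) / (4) = -0.765
Iteration 3:
  x1 = (8 - (4)·0.063 - (3)·-0.765) / (-9) = -1.116
  x2 = (6 - (-3)·-1.116 - (-3)·-0.765) / (9) = 0.040
  x3 = (-2 - (-1)·-1.116 - (1)·0.040) / (4) = -0.789

-1.116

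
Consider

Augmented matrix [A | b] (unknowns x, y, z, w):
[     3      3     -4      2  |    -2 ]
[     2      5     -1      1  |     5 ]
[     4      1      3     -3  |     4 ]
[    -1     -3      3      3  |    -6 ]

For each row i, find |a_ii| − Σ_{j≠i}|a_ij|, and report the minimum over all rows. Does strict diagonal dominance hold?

-6

row 1: |3| − (3+4+2) = -6
row 2: |5| − (2+1+1) = 1
row 3: |3| − (4+1+3) = -5
row 4: |3| − (1+3+3) = -4
minimum over rows = -6 → not strictly diagonally dominant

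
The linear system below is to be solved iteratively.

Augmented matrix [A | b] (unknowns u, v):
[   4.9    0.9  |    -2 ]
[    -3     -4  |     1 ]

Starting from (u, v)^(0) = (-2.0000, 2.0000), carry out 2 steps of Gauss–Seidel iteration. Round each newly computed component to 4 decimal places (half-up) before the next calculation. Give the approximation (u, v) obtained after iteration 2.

Iteration 1:
  u = (-2 - (0.9)·2.0000) / (4.9) = -0.7755
  v = (1 - (-3)·-0.7755) / (-4) = 0.3316
Iteration 2:
  u = (-2 - (0.9)·0.3316) / (4.9) = -0.4691
  v = (1 - (-3)·-0.4691) / (-4) = 0.1018

(-0.4691, 0.1018)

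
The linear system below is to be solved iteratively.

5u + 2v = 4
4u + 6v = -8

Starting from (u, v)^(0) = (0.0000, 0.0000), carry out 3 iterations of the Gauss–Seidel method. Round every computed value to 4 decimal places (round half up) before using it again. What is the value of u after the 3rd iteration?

1.7458

Iteration 1:
  u = (4 - (2)·0.0000) / (5) = 0.8000
  v = (-8 - (4)·0.8000) / (6) = -1.8667
Iteration 2:
  u = (4 - (2)·-1.8667) / (5) = 1.5467
  v = (-8 - (4)·1.5467) / (6) = -2.3645
Iteration 3:
  u = (4 - (2)·-2.3645) / (5) = 1.7458
  v = (-8 - (4)·1.7458) / (6) = -2.4972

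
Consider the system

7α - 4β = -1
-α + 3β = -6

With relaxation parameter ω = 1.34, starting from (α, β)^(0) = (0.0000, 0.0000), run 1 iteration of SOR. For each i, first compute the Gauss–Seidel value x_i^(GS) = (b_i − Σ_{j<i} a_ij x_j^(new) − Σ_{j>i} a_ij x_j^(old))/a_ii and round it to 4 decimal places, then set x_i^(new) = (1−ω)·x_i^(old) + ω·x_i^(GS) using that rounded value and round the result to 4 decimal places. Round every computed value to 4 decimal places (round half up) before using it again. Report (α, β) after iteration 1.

Iteration 1:
  α: GS value = (-1 - (-4)·0.0000) / (7) = -0.1429;  α ← (1−ω)·0.0000 + ω·-0.1429 = -0.1915
  β: GS value = (-6 - (-1)·-0.1915) / (3) = -2.0638;  β ← (1−ω)·0.0000 + ω·-2.0638 = -2.7655

(-0.1915, -2.7655)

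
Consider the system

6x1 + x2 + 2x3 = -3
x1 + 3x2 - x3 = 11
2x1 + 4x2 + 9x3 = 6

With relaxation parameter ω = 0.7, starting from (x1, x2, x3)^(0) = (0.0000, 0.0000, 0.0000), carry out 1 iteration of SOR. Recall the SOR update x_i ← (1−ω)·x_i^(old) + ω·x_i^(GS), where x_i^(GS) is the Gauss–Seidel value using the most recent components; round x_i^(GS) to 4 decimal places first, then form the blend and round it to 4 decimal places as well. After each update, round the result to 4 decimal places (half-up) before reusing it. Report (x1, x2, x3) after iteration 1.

Iteration 1:
  x1: GS value = (-3 - (1)·0.0000 - (2)·0.0000) / (6) = -0.5000;  x1 ← (1−ω)·0.0000 + ω·-0.5000 = -0.3500
  x2: GS value = (11 - (1)·-0.3500 - (-1)·0.0000) / (3) = 3.7833;  x2 ← (1−ω)·0.0000 + ω·3.7833 = 2.6483
  x3: GS value = (6 - (2)·-0.3500 - (4)·2.6483) / (9) = -0.4326;  x3 ← (1−ω)·0.0000 + ω·-0.4326 = -0.3028

(-0.3500, 2.6483, -0.3028)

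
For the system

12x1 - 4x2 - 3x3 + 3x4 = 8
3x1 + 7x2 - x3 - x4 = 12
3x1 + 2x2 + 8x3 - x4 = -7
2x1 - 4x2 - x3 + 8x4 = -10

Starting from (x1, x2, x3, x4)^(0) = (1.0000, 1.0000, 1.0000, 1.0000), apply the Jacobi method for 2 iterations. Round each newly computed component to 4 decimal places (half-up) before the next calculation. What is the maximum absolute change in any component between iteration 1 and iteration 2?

Iteration 1:
  x1 = (8 - (-4)·1.0000 - (-3)·1.0000 - (3)·1.0000) / (12) = 1.0000
  x2 = (12 - (3)·1.0000 - (-1)·1.0000 - (-1)·1.0000) / (7) = 1.5714
  x3 = (-7 - (3)·1.0000 - (2)·1.0000 - (-1)·1.0000) / (8) = -1.3750
  x4 = (-10 - (2)·1.0000 - (-4)·1.0000 - (-1)·1.0000) / (8) = -0.8750
Iteration 2:
  x1 = (8 - (-4)·1.5714 - (-3)·-1.3750 - (3)·-0.8750) / (12) = 1.0655
  x2 = (12 - (3)·1.0000 - (-1)·-1.3750 - (-1)·-0.8750) / (7) = 0.9643
  x3 = (-7 - (3)·1.0000 - (2)·1.5714 - (-1)·-0.8750) / (8) = -1.7522
  x4 = (-10 - (2)·1.0000 - (-4)·1.5714 - (-1)·-1.3750) / (8) = -0.8862
Change: (0.0655, -0.6071, -0.3772, -0.0112) → max |·| = 0.6071

0.6071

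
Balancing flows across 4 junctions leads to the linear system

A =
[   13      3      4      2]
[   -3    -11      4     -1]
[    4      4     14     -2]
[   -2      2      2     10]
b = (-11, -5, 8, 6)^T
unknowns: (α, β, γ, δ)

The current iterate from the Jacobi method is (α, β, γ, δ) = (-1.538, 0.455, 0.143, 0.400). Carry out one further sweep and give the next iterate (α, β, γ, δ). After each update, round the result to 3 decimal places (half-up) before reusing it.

One sweep:
  α = (-11 - (3)·0.455 - (4)·0.143 - (2)·0.400) / (13) = -1.057
  β = (-5 - (-3)·-1.538 - (4)·0.143 - (-1)·0.400) / (-11) = 0.890
  γ = (8 - (4)·-1.538 - (4)·0.455 - (-2)·0.400) / (14) = 0.938
  δ = (6 - (-2)·-1.538 - (2)·0.455 - (2)·0.143) / (10) = 0.173

(-1.057, 0.890, 0.938, 0.173)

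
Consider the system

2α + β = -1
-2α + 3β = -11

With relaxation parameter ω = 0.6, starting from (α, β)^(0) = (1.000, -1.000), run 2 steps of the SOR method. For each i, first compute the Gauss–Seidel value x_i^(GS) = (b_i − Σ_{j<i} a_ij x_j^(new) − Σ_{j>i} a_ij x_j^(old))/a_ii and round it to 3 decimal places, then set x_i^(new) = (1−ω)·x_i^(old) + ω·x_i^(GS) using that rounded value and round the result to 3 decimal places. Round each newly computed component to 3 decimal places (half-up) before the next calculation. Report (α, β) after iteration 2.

Iteration 1:
  α: GS value = (-1 - (1)·-1.000) / (2) = 0.000;  α ← (1−ω)·1.000 + ω·0.000 = 0.400
  β: GS value = (-11 - (-2)·0.400) / (3) = -3.400;  β ← (1−ω)·-1.000 + ω·-3.400 = -2.440
Iteration 2:
  α: GS value = (-1 - (1)·-2.440) / (2) = 0.720;  α ← (1−ω)·0.400 + ω·0.720 = 0.592
  β: GS value = (-11 - (-2)·0.592) / (3) = -3.272;  β ← (1−ω)·-2.440 + ω·-3.272 = -2.939

(0.592, -2.939)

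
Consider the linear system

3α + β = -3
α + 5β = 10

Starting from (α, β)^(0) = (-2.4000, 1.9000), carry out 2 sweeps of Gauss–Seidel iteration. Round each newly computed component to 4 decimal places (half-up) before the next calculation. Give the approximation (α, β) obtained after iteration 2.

Iteration 1:
  α = (-3 - (1)·1.9000) / (3) = -1.6333
  β = (10 - (1)·-1.6333) / (5) = 2.3267
Iteration 2:
  α = (-3 - (1)·2.3267) / (3) = -1.7756
  β = (10 - (1)·-1.7756) / (5) = 2.3551

(-1.7756, 2.3551)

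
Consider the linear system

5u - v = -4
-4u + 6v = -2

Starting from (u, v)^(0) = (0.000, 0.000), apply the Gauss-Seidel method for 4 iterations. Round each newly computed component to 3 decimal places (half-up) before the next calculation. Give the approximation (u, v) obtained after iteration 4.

Iteration 1:
  u = (-4 - (-1)·0.000) / (5) = -0.800
  v = (-2 - (-4)·-0.800) / (6) = -0.867
Iteration 2:
  u = (-4 - (-1)·-0.867) / (5) = -0.973
  v = (-2 - (-4)·-0.973) / (6) = -0.982
Iteration 3:
  u = (-4 - (-1)·-0.982) / (5) = -0.996
  v = (-2 - (-4)·-0.996) / (6) = -0.997
Iteration 4:
  u = (-4 - (-1)·-0.997) / (5) = -0.999
  v = (-2 - (-4)·-0.999) / (6) = -0.999

(-0.999, -0.999)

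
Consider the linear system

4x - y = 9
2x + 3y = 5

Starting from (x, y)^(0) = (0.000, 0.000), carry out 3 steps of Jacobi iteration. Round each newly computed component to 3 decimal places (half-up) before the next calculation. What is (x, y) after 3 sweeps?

(2.292, -0.111)

Iteration 1:
  x = (9 - (-1)·0.000) / (4) = 2.250
  y = (5 - (2)·0.000) / (3) = 1.667
Iteration 2:
  x = (9 - (-1)·1.667) / (4) = 2.667
  y = (5 - (2)·2.250) / (3) = 0.167
Iteration 3:
  x = (9 - (-1)·0.167) / (4) = 2.292
  y = (5 - (2)·2.667) / (3) = -0.111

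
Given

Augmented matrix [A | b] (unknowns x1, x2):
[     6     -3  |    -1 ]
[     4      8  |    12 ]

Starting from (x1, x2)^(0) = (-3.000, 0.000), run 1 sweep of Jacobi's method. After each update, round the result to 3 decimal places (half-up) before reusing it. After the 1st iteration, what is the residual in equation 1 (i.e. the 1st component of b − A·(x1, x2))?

9.002

Iteration 1:
  x1 = (-1 - (-3)·0.000) / (6) = -0.167
  x2 = (12 - (4)·-3.000) / (8) = 3.000
Residual b − A·x = (9.002, -11.332)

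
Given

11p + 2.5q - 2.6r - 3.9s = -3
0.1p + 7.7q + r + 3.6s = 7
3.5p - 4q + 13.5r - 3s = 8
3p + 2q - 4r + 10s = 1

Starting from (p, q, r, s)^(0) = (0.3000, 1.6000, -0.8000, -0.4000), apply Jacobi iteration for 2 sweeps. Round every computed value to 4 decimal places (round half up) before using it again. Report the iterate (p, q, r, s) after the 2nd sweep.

Iteration 1:
  p = (-3 - (2.5)·1.6000 - (-2.6)·-0.8000 - (-3.9)·-0.4000) / (11) = -0.9673
  q = (7 - (0.1)·0.3000 - (1)·-0.8000 - (3.6)·-0.4000) / (7.7) = 1.1961
  r = (8 - (3.5)·0.3000 - (-4)·1.6000 - (-3)·-0.4000) / (13.5) = 0.9000
  s = (1 - (3)·0.3000 - (2)·1.6000 - (-4)·-0.8000) / (10) = -0.6300
Iteration 2:
  p = (-3 - (2.5)·1.1961 - (-2.6)·0.9000 - (-3.9)·-0.6300) / (11) = -0.5552
  q = (7 - (0.1)·-0.9673 - (1)·0.9000 - (3.6)·-0.6300) / (7.7) = 1.0993
  r = (8 - (3.5)·-0.9673 - (-4)·1.1961 - (-3)·-0.6300) / (13.5) = 1.0578
  s = (1 - (3)·-0.9673 - (2)·1.1961 - (-4)·0.9000) / (10) = 0.5110

(-0.5552, 1.0993, 1.0578, 0.5110)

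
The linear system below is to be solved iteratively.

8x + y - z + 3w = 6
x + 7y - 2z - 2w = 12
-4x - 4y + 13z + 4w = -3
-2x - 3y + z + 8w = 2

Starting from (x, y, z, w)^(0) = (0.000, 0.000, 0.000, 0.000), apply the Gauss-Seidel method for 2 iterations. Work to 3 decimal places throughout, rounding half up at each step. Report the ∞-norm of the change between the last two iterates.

0.506

Iteration 1:
  x = (6 - (1)·0.000 - (-1)·0.000 - (3)·0.000) / (8) = 0.750
  y = (12 - (1)·0.750 - (-2)·0.000 - (-2)·0.000) / (7) = 1.607
  z = (-3 - (-4)·0.750 - (-4)·1.607 - (4)·0.000) / (13) = 0.494
  w = (2 - (-2)·0.750 - (-3)·1.607 - (1)·0.494) / (8) = 0.978
Iteration 2:
  x = (6 - (1)·1.607 - (-1)·0.494 - (3)·0.978) / (8) = 0.244
  y = (12 - (1)·0.244 - (-2)·0.494 - (-2)·0.978) / (7) = 2.100
  z = (-3 - (-4)·0.244 - (-4)·2.100 - (4)·0.978) / (13) = 0.190
  w = (2 - (-2)·0.244 - (-3)·2.100 - (1)·0.190) / (8) = 1.075
Change: (-0.506, 0.493, -0.304, 0.097) → max |·| = 0.506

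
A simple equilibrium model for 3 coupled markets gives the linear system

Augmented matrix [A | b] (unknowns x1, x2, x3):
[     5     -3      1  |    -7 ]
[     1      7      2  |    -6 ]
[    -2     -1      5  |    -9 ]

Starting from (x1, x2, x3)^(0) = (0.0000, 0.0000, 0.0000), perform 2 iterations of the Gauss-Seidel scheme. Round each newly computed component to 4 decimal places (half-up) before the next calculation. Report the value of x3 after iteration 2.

-2.3104

Iteration 1:
  x1 = (-7 - (-3)·0.0000 - (1)·0.0000) / (5) = -1.4000
  x2 = (-6 - (1)·-1.4000 - (2)·0.0000) / (7) = -0.6571
  x3 = (-9 - (-2)·-1.4000 - (-1)·-0.6571) / (5) = -2.4914
Iteration 2:
  x1 = (-7 - (-3)·-0.6571 - (1)·-2.4914) / (5) = -1.2960
  x2 = (-6 - (1)·-1.2960 - (2)·-2.4914) / (7) = 0.0398
  x3 = (-9 - (-2)·-1.2960 - (-1)·0.0398) / (5) = -2.3104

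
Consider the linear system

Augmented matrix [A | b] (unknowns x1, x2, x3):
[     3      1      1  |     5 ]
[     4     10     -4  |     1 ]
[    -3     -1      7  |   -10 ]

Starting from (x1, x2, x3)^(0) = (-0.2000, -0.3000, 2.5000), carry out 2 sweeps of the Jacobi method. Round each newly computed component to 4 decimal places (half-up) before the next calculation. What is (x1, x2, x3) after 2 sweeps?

(1.7924, -0.8962, -0.8600)

Iteration 1:
  x1 = (5 - (1)·-0.3000 - (1)·2.5000) / (3) = 0.9333
  x2 = (1 - (4)·-0.2000 - (-4)·2.5000) / (10) = 1.1800
  x3 = (-10 - (-3)·-0.2000 - (-1)·-0.3000) / (7) = -1.5571
Iteration 2:
  x1 = (5 - (1)·1.1800 - (1)·-1.5571) / (3) = 1.7924
  x2 = (1 - (4)·0.9333 - (-4)·-1.5571) / (10) = -0.8962
  x3 = (-10 - (-3)·0.9333 - (-1)·1.1800) / (7) = -0.8600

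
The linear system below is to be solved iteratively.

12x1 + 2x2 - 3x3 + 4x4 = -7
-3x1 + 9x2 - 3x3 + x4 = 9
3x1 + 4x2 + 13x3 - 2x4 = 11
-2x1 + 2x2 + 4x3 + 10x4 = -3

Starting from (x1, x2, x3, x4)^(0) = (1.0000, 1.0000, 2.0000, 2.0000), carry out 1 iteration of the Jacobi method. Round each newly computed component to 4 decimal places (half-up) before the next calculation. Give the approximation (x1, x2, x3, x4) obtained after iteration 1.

Iteration 1:
  x1 = (-7 - (2)·1.0000 - (-3)·2.0000 - (4)·2.0000) / (12) = -0.9167
  x2 = (9 - (-3)·1.0000 - (-3)·2.0000 - (1)·2.0000) / (9) = 1.7778
  x3 = (11 - (3)·1.0000 - (4)·1.0000 - (-2)·2.0000) / (13) = 0.6154
  x4 = (-3 - (-2)·1.0000 - (2)·1.0000 - (4)·2.0000) / (10) = -1.1000

(-0.9167, 1.7778, 0.6154, -1.1000)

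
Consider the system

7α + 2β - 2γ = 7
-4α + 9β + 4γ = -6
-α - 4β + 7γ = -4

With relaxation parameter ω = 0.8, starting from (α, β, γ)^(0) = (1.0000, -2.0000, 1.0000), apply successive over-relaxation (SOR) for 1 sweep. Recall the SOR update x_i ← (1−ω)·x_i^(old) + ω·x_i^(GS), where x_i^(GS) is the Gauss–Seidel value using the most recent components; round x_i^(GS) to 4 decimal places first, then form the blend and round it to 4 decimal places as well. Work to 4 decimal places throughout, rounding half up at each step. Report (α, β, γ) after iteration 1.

(1.6857, -0.6895, -0.3797)

Iteration 1:
  α: GS value = (7 - (2)·-2.0000 - (-2)·1.0000) / (7) = 1.8571;  α ← (1−ω)·1.0000 + ω·1.8571 = 1.6857
  β: GS value = (-6 - (-4)·1.6857 - (4)·1.0000) / (9) = -0.3619;  β ← (1−ω)·-2.0000 + ω·-0.3619 = -0.6895
  γ: GS value = (-4 - (-1)·1.6857 - (-4)·-0.6895) / (7) = -0.7246;  γ ← (1−ω)·1.0000 + ω·-0.7246 = -0.3797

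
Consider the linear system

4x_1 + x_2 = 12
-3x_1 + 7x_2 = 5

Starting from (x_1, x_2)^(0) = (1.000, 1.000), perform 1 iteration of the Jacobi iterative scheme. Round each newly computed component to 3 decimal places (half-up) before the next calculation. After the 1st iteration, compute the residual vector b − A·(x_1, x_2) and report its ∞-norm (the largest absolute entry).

Iteration 1:
  x_1 = (12 - (1)·1.000) / (4) = 2.750
  x_2 = (5 - (-3)·1.000) / (7) = 1.143
Residual b − A·x = (-0.143, 5.249); ∞-norm = 5.249

5.249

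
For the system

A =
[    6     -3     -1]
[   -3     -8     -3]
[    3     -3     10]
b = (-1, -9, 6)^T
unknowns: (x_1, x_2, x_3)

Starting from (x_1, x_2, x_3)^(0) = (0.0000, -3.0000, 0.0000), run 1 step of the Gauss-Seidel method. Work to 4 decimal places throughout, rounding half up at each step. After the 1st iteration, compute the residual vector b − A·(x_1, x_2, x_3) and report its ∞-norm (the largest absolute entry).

15.8752

Iteration 1:
  x_1 = (-1 - (-3)·-3.0000 - (-1)·0.0000) / (6) = -1.6667
  x_2 = (-9 - (-3)·-1.6667 - (-3)·0.0000) / (-8) = 1.7500
  x_3 = (6 - (3)·-1.6667 - (-3)·1.7500) / (10) = 1.6250
Residual b − A·x = (15.8752, 4.8749, 0.0001); ∞-norm = 15.8752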